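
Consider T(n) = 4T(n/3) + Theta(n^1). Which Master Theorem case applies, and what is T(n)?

Master Theorem for T(n) = 4T(n/3) + O(n^1):

a = 4, b = 3, c = 1
log_b(a) = log_3(4) = 1.2619

Case 1: c = 1 < log_3(4) = 1.2619
T(n) = O(n^(log_3 4))

For T(n) = 4T(n/3) + O(n^1): log_3(4) = 1.2619. This is Case 1 of the Master Theorem (c < log_b(a), work dominated by leaves), giving O(n^(log_3 4)).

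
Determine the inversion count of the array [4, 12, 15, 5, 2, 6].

Finding inversions in [4, 12, 15, 5, 2, 6]:

(0, 4): arr[0]=4 > arr[4]=2
(1, 3): arr[1]=12 > arr[3]=5
(1, 4): arr[1]=12 > arr[4]=2
(1, 5): arr[1]=12 > arr[5]=6
(2, 3): arr[2]=15 > arr[3]=5
(2, 4): arr[2]=15 > arr[4]=2
(2, 5): arr[2]=15 > arr[5]=6
(3, 4): arr[3]=5 > arr[4]=2

Total inversions: 8

The array has 8 inversion(s): (0,4), (1,3), (1,4), (1,5), (2,3), (2,4), (2,5), (3,4). Each pair (i,j) satisfies i < j and arr[i] > arr[j].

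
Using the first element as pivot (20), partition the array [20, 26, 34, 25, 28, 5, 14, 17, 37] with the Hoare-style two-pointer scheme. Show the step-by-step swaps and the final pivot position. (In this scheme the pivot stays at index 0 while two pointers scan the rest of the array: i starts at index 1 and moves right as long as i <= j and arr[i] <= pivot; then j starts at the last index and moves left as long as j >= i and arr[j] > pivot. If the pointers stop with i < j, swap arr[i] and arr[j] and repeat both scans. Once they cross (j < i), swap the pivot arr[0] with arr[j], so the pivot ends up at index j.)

Hoare-style two-pointer partition with pivot = 20:

Initial array: [20, 26, 34, 25, 28, 5, 14, 17, 37]

Pointers start at i = 1, j = 8.
i stops at index 1 (arr[1]=26 > 20), j stops at index 7 (arr[7]=17 <= 20): swap arr[1] and arr[7], array becomes [20, 17, 34, 25, 28, 5, 14, 26, 37]
i stops at index 2 (arr[2]=34 > 20), j stops at index 6 (arr[6]=14 <= 20): swap arr[2] and arr[6], array becomes [20, 17, 14, 25, 28, 5, 34, 26, 37]
i stops at index 3 (arr[3]=25 > 20), j stops at index 5 (arr[5]=5 <= 20): swap arr[3] and arr[5], array becomes [20, 17, 14, 5, 28, 25, 34, 26, 37]
i ends at 4, j ends at 3: the pointers have crossed (j < i), so scanning stops.

Swap pivot arr[0] with arr[3] to place pivot at position 3: [5, 17, 14, 20, 28, 25, 34, 26, 37]
Pivot position: 3

After partitioning with pivot 20, the array becomes [5, 17, 14, 20, 28, 25, 34, 26, 37]. The pivot is placed at index 3. All elements to the left of the pivot are <= 20, and all elements to the right are > 20.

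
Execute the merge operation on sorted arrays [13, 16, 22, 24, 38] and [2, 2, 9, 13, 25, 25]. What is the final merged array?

Merging process:

Compare 13 vs 2: take 2 from right. Merged: [2]
Compare 13 vs 2: take 2 from right. Merged: [2, 2]
Compare 13 vs 9: take 9 from right. Merged: [2, 2, 9]
Compare 13 vs 13: take 13 from left. Merged: [2, 2, 9, 13]
Compare 16 vs 13: take 13 from right. Merged: [2, 2, 9, 13, 13]
Compare 16 vs 25: take 16 from left. Merged: [2, 2, 9, 13, 13, 16]
Compare 22 vs 25: take 22 from left. Merged: [2, 2, 9, 13, 13, 16, 22]
Compare 24 vs 25: take 24 from left. Merged: [2, 2, 9, 13, 13, 16, 22, 24]
Compare 38 vs 25: take 25 from right. Merged: [2, 2, 9, 13, 13, 16, 22, 24, 25]
Compare 38 vs 25: take 25 from right. Merged: [2, 2, 9, 13, 13, 16, 22, 24, 25, 25]
Append remaining from left: [38]. Merged: [2, 2, 9, 13, 13, 16, 22, 24, 25, 25, 38]

Final merged array: [2, 2, 9, 13, 13, 16, 22, 24, 25, 25, 38]
Total comparisons: 10

The merged array is [2, 2, 9, 13, 13, 16, 22, 24, 25, 25, 38], requiring 10 comparisons. The merge step runs in O(n) time where n is the total number of elements.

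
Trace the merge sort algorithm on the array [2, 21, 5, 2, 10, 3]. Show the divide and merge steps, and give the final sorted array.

Merge sort trace:

Split: [2, 21, 5, 2, 10, 3] -> [2, 21, 5] and [2, 10, 3]
  Split: [2, 21, 5] -> [2] and [21, 5]
    Split: [21, 5] -> [21] and [5]
    Merge: [21] + [5] -> [5, 21]
  Merge: [2] + [5, 21] -> [2, 5, 21]
  Split: [2, 10, 3] -> [2] and [10, 3]
    Split: [10, 3] -> [10] and [3]
    Merge: [10] + [3] -> [3, 10]
  Merge: [2] + [3, 10] -> [2, 3, 10]
Merge: [2, 5, 21] + [2, 3, 10] -> [2, 2, 3, 5, 10, 21]

Final sorted array: [2, 2, 3, 5, 10, 21]

The merge sort proceeds by recursively splitting the array and merging sorted halves.
After all merges, the sorted array is [2, 2, 3, 5, 10, 21].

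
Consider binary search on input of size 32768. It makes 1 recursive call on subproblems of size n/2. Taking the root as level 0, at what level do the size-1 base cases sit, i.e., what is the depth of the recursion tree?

For divide and conquer with division factor 2:

Problem sizes at each level:
Level 0: 32768
Level 1: 16384
Level 2: 8192
Level 3: 4096
Level 4: 2048
Level 5: 1024
Level 6: 512
Level 7: 256
Level 8: 128
Level 9: 64
Level 10: 32
Level 11: 16
Level 12: 8
Level 13: 4
Level 14: 2
Level 15: 1

The root is level 0 and the size-1 base case is level 15 (the tree spans levels 0 through 15, i.e. 16 levels counting the root), so the depth is the number of divisions: log_2(32768) = 15

The recursion tree depth is log_2(32768) = 15. At each level, the problem size is divided by 2, so it takes 15 divisions to reduce to a base case of size 1. The algorithm makes 1 recursive call at each level.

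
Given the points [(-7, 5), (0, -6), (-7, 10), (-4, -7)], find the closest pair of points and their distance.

Computing all pairwise distances among 4 points:

d((-7, 5), (0, -6)) = 13.0384
d((-7, 5), (-7, 10)) = 5.0
d((-7, 5), (-4, -7)) = 12.3693
d((0, -6), (-7, 10)) = 17.4642
d((0, -6), (-4, -7)) = 4.1231 <-- minimum
d((-7, 10), (-4, -7)) = 17.2627

Closest pair: (0, -6) and (-4, -7) with distance 4.1231

The closest pair is (0, -6) and (-4, -7) with Euclidean distance 4.1231. For 4 points, brute-force pairwise comparison is shown above. For large n, the divide-and-conquer algorithm (sort by x, recurse on halves, check the dividing strip) achieves O(n log n).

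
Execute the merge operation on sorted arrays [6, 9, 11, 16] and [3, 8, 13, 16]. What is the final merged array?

Merging process:

Compare 6 vs 3: take 3 from right. Merged: [3]
Compare 6 vs 8: take 6 from left. Merged: [3, 6]
Compare 9 vs 8: take 8 from right. Merged: [3, 6, 8]
Compare 9 vs 13: take 9 from left. Merged: [3, 6, 8, 9]
Compare 11 vs 13: take 11 from left. Merged: [3, 6, 8, 9, 11]
Compare 16 vs 13: take 13 from right. Merged: [3, 6, 8, 9, 11, 13]
Compare 16 vs 16: take 16 from left. Merged: [3, 6, 8, 9, 11, 13, 16]
Append remaining from right: [16]. Merged: [3, 6, 8, 9, 11, 13, 16, 16]

Final merged array: [3, 6, 8, 9, 11, 13, 16, 16]
Total comparisons: 7

The merged array is [3, 6, 8, 9, 11, 13, 16, 16], requiring 7 comparisons. The merge step runs in O(n) time where n is the total number of elements.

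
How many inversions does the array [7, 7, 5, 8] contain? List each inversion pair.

Finding inversions in [7, 7, 5, 8]:

(0, 2): arr[0]=7 > arr[2]=5
(1, 2): arr[1]=7 > arr[2]=5

Total inversions: 2

The array has 2 inversion(s): (0,2), (1,2). Each pair (i,j) satisfies i < j and arr[i] > arr[j].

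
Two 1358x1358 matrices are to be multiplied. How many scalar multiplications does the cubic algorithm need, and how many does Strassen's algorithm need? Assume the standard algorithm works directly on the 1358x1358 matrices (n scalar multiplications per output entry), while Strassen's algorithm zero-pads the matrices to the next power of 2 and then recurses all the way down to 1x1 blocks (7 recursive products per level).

Matrix multiplication for 1358x1358 matrices:

Strassen's algorithm requires power-of-2 dimensions. Pad 1358x1358 to 2048x2048 (next power of 2).

Standard algorithm: 1358^3 = 2504374712 multiplications
Strassen's algorithm: 7^(log2(2048)) = 7^11 = 1977326743 multiplications
Savings: 2504374712 - 1977326743 = 527047969 multiplications

Standard: 2504374712 multiplications (1358^3). Strassen: 1977326743 multiplications (7^11, after padding to 2048x2048). Strassen reduces 8 recursive multiplications to 7 at each level.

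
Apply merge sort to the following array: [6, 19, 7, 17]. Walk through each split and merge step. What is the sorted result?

Merge sort trace:

Split: [6, 19, 7, 17] -> [6, 19] and [7, 17]
  Split: [6, 19] -> [6] and [19]
  Merge: [6] + [19] -> [6, 19]
  Split: [7, 17] -> [7] and [17]
  Merge: [7] + [17] -> [7, 17]
Merge: [6, 19] + [7, 17] -> [6, 7, 17, 19]

Final sorted array: [6, 7, 17, 19]

The merge sort proceeds by recursively splitting the array and merging sorted halves.
After all merges, the sorted array is [6, 7, 17, 19].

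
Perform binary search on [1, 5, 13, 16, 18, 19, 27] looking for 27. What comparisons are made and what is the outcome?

Binary search for 27 in [1, 5, 13, 16, 18, 19, 27]:

lo=0, hi=6, mid=3, arr[mid]=16 -> 16 < 27, search right half
lo=4, hi=6, mid=5, arr[mid]=19 -> 19 < 27, search right half
lo=6, hi=6, mid=6, arr[mid]=27 -> Found target at index 6!

Binary search finds 27 at index 6 after 3 comparisons. The search repeatedly halves the search space by comparing with the middle element.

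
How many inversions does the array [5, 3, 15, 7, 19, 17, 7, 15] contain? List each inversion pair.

Finding inversions in [5, 3, 15, 7, 19, 17, 7, 15]:

(0, 1): arr[0]=5 > arr[1]=3
(2, 3): arr[2]=15 > arr[3]=7
(2, 6): arr[2]=15 > arr[6]=7
(4, 5): arr[4]=19 > arr[5]=17
(4, 6): arr[4]=19 > arr[6]=7
(4, 7): arr[4]=19 > arr[7]=15
(5, 6): arr[5]=17 > arr[6]=7
(5, 7): arr[5]=17 > arr[7]=15

Total inversions: 8

The array has 8 inversion(s): (0,1), (2,3), (2,6), (4,5), (4,6), (4,7), (5,6), (5,7). Each pair (i,j) satisfies i < j and arr[i] > arr[j].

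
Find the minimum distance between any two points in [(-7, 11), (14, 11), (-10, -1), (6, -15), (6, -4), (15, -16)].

Computing all pairwise distances among 6 points:

d((-7, 11), (14, 11)) = 21.0
d((-7, 11), (-10, -1)) = 12.3693
d((-7, 11), (6, -15)) = 29.0689
d((-7, 11), (6, -4)) = 19.8494
d((-7, 11), (15, -16)) = 34.8281
d((14, 11), (-10, -1)) = 26.8328
d((14, 11), (6, -15)) = 27.2029
d((14, 11), (6, -4)) = 17.0
d((14, 11), (15, -16)) = 27.0185
d((-10, -1), (6, -15)) = 21.2603
d((-10, -1), (6, -4)) = 16.2788
d((-10, -1), (15, -16)) = 29.1548
d((6, -15), (6, -4)) = 11.0
d((6, -15), (15, -16)) = 9.0554 <-- minimum
d((6, -4), (15, -16)) = 15.0

Closest pair: (6, -15) and (15, -16) with distance 9.0554

The closest pair is (6, -15) and (15, -16) with Euclidean distance 9.0554. For 6 points, brute-force pairwise comparison is shown above. For large n, the divide-and-conquer algorithm (sort by x, recurse on halves, check the dividing strip) achieves O(n log n).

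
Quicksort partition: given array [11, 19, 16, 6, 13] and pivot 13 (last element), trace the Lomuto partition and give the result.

Lomuto partition with pivot = 13:

Initial array: [11, 19, 16, 6, 13]

arr[0]=11 <= 13: swap with position 0, array becomes [11, 19, 16, 6, 13]
arr[1]=19 > 13: no swap
arr[2]=16 > 13: no swap
arr[3]=6 <= 13: swap with position 1, array becomes [11, 6, 16, 19, 13]

Place pivot at position 2: [11, 6, 13, 19, 16]
Pivot position: 2

After partitioning with pivot 13, the array becomes [11, 6, 13, 19, 16]. The pivot is placed at index 2. All elements to the left of the pivot are <= 13, and all elements to the right are > 13.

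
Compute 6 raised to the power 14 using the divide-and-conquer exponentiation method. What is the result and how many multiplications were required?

Computing 6^14 by squaring (build up from 6^1; each line after the first costs one multiplication):

6^1 = 6
6^2 = (6^1)^2 = 6^2 = 36
6^3 = 6 * 6^2 = 6 * 36 = 216
6^6 = (6^3)^2 = 216^2 = 46656
6^7 = 6 * 6^6 = 6 * 46656 = 279936
6^14 = (6^7)^2 = 279936^2 = 78364164096

Result: 78364164096
Multiplications needed: 5 (5 lines after 6^1)

6^14 = 78364164096. Using exponentiation by squaring, this requires 5 multiplications. The key idea: if the exponent is even, square the half-power; if odd, multiply by the base once.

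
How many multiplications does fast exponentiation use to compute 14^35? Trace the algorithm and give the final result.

Computing 14^35 by squaring (build up from 14^1; each line after the first costs one multiplication):

14^1 = 14
14^2 = (14^1)^2 = 14^2 = 196
14^4 = (14^2)^2 = 196^2 = 38416
14^8 = (14^4)^2 = 38416^2 = 1475789056
14^16 = (14^8)^2 = 1475789056^2 = 2177953337809371136
14^17 = 14 * 14^16 = 14 * 2177953337809371136 = 30491346729331195904
14^34 = (14^17)^2 = 30491346729331195904^2 = 929722225368296217729286886758826377216
14^35 = 14 * 14^34 = 14 * 929722225368296217729286886758826377216 = 13016111155156147048210016414623569281024

Result: 13016111155156147048210016414623569281024
Multiplications needed: 7 (7 lines after 14^1)

14^35 = 13016111155156147048210016414623569281024. Using exponentiation by squaring, this requires 7 multiplications. The key idea: if the exponent is even, square the half-power; if odd, multiply by the base once.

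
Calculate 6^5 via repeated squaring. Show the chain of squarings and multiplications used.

Computing 6^5 by squaring (build up from 6^1; each line after the first costs one multiplication):

6^1 = 6
6^2 = (6^1)^2 = 6^2 = 36
6^4 = (6^2)^2 = 36^2 = 1296
6^5 = 6 * 6^4 = 6 * 1296 = 7776

Result: 7776
Multiplications needed: 3 (3 lines after 6^1)

6^5 = 7776. Using exponentiation by squaring, this requires 3 multiplications. The key idea: if the exponent is even, square the half-power; if odd, multiply by the base once.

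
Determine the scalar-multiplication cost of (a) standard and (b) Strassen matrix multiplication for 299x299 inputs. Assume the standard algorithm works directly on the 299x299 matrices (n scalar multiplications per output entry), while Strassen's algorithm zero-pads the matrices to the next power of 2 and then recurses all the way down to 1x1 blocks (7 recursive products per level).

Matrix multiplication for 299x299 matrices:

Strassen's algorithm requires power-of-2 dimensions. Pad 299x299 to 512x512 (next power of 2).

Standard algorithm: 299^3 = 26730899 multiplications
Strassen's algorithm: 7^(log2(512)) = 7^9 = 40353607 multiplications
Difference: 26730899 - 40353607 = -13622708 (Strassen uses MORE here due to padding overhead — for small or just-over-power-of-2 n, padding can outweigh the per-level savings)

Standard: 26730899 multiplications (299^3). Strassen: 40353607 multiplications (7^9, after padding to 512x512). Strassen reduces 8 recursive multiplications to 7 at each level.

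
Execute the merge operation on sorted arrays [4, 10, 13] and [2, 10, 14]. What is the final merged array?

Merging process:

Compare 4 vs 2: take 2 from right. Merged: [2]
Compare 4 vs 10: take 4 from left. Merged: [2, 4]
Compare 10 vs 10: take 10 from left. Merged: [2, 4, 10]
Compare 13 vs 10: take 10 from right. Merged: [2, 4, 10, 10]
Compare 13 vs 14: take 13 from left. Merged: [2, 4, 10, 10, 13]
Append remaining from right: [14]. Merged: [2, 4, 10, 10, 13, 14]

Final merged array: [2, 4, 10, 10, 13, 14]
Total comparisons: 5

The merged array is [2, 4, 10, 10, 13, 14], requiring 5 comparisons. The merge step runs in O(n) time where n is the total number of elements.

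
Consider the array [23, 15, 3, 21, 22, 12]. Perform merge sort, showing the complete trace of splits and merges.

Merge sort trace:

Split: [23, 15, 3, 21, 22, 12] -> [23, 15, 3] and [21, 22, 12]
  Split: [23, 15, 3] -> [23] and [15, 3]
    Split: [15, 3] -> [15] and [3]
    Merge: [15] + [3] -> [3, 15]
  Merge: [23] + [3, 15] -> [3, 15, 23]
  Split: [21, 22, 12] -> [21] and [22, 12]
    Split: [22, 12] -> [22] and [12]
    Merge: [22] + [12] -> [12, 22]
  Merge: [21] + [12, 22] -> [12, 21, 22]
Merge: [3, 15, 23] + [12, 21, 22] -> [3, 12, 15, 21, 22, 23]

Final sorted array: [3, 12, 15, 21, 22, 23]

The merge sort proceeds by recursively splitting the array and merging sorted halves.
After all merges, the sorted array is [3, 12, 15, 21, 22, 23].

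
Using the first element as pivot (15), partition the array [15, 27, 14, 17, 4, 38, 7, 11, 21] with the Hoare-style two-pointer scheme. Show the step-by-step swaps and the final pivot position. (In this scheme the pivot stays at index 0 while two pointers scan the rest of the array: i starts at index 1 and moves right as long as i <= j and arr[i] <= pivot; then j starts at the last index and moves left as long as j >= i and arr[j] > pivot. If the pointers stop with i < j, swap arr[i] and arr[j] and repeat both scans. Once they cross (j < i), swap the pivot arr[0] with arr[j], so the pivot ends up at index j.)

Hoare-style two-pointer partition with pivot = 15:

Initial array: [15, 27, 14, 17, 4, 38, 7, 11, 21]

Pointers start at i = 1, j = 8.
i stops at index 1 (arr[1]=27 > 15), j stops at index 7 (arr[7]=11 <= 15): swap arr[1] and arr[7], array becomes [15, 11, 14, 17, 4, 38, 7, 27, 21]
i stops at index 3 (arr[3]=17 > 15), j stops at index 6 (arr[6]=7 <= 15): swap arr[3] and arr[6], array becomes [15, 11, 14, 7, 4, 38, 17, 27, 21]
i ends at 5, j ends at 4: the pointers have crossed (j < i), so scanning stops.

Swap pivot arr[0] with arr[4] to place pivot at position 4: [4, 11, 14, 7, 15, 38, 17, 27, 21]
Pivot position: 4

After partitioning with pivot 15, the array becomes [4, 11, 14, 7, 15, 38, 17, 27, 21]. The pivot is placed at index 4. All elements to the left of the pivot are <= 15, and all elements to the right are > 15.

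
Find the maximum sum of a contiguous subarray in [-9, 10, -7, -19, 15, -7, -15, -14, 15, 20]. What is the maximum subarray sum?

Using Kadane's algorithm on [-9, 10, -7, -19, 15, -7, -15, -14, 15, 20]:

Scanning through the array:
Position 1 (value 10): max_ending_here = 10, max_so_far = 10
Position 2 (value -7): max_ending_here = 3, max_so_far = 10
Position 3 (value -19): max_ending_here = -16, max_so_far = 10
Position 4 (value 15): max_ending_here = 15, max_so_far = 15
Position 5 (value -7): max_ending_here = 8, max_so_far = 15
Position 6 (value -15): max_ending_here = -7, max_so_far = 15
Position 7 (value -14): max_ending_here = -14, max_so_far = 15
Position 8 (value 15): max_ending_here = 15, max_so_far = 15
Position 9 (value 20): max_ending_here = 35, max_so_far = 35

Maximum subarray: [15, 20]
Maximum sum: 35

The maximum subarray is [15, 20] with sum 35. This subarray runs from index 8 to index 9.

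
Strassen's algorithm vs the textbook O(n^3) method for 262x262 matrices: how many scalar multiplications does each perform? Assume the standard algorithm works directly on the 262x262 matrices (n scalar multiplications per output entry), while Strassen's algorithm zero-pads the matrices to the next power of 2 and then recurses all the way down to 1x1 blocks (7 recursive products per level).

Matrix multiplication for 262x262 matrices:

Strassen's algorithm requires power-of-2 dimensions. Pad 262x262 to 512x512 (next power of 2).

Standard algorithm: 262^3 = 17984728 multiplications
Strassen's algorithm: 7^(log2(512)) = 7^9 = 40353607 multiplications
Difference: 17984728 - 40353607 = -22368879 (Strassen uses MORE here due to padding overhead — for small or just-over-power-of-2 n, padding can outweigh the per-level savings)

Standard: 17984728 multiplications (262^3). Strassen: 40353607 multiplications (7^9, after padding to 512x512). Strassen reduces 8 recursive multiplications to 7 at each level.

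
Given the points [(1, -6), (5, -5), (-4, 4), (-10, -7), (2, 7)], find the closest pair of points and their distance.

Computing all pairwise distances among 5 points:

d((1, -6), (5, -5)) = 4.1231 <-- minimum
d((1, -6), (-4, 4)) = 11.1803
d((1, -6), (-10, -7)) = 11.0454
d((1, -6), (2, 7)) = 13.0384
d((5, -5), (-4, 4)) = 12.7279
d((5, -5), (-10, -7)) = 15.1327
d((5, -5), (2, 7)) = 12.3693
d((-4, 4), (-10, -7)) = 12.53
d((-4, 4), (2, 7)) = 6.7082
d((-10, -7), (2, 7)) = 18.4391

Closest pair: (1, -6) and (5, -5) with distance 4.1231

The closest pair is (1, -6) and (5, -5) with Euclidean distance 4.1231. For 5 points, brute-force pairwise comparison is shown above. For large n, the divide-and-conquer algorithm (sort by x, recurse on halves, check the dividing strip) achieves O(n log n).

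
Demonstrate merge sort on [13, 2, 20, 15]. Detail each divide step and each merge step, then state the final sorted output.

Merge sort trace:

Split: [13, 2, 20, 15] -> [13, 2] and [20, 15]
  Split: [13, 2] -> [13] and [2]
  Merge: [13] + [2] -> [2, 13]
  Split: [20, 15] -> [20] and [15]
  Merge: [20] + [15] -> [15, 20]
Merge: [2, 13] + [15, 20] -> [2, 13, 15, 20]

Final sorted array: [2, 13, 15, 20]

The merge sort proceeds by recursively splitting the array and merging sorted halves.
After all merges, the sorted array is [2, 13, 15, 20].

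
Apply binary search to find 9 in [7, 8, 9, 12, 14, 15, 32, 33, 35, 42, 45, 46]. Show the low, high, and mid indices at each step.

Binary search for 9 in [7, 8, 9, 12, 14, 15, 32, 33, 35, 42, 45, 46]:

lo=0, hi=11, mid=5, arr[mid]=15 -> 15 > 9, search left half
lo=0, hi=4, mid=2, arr[mid]=9 -> Found target at index 2!

Binary search finds 9 at index 2 after 2 comparisons. The search repeatedly halves the search space by comparing with the middle element.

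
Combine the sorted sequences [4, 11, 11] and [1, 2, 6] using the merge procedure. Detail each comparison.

Merging process:

Compare 4 vs 1: take 1 from right. Merged: [1]
Compare 4 vs 2: take 2 from right. Merged: [1, 2]
Compare 4 vs 6: take 4 from left. Merged: [1, 2, 4]
Compare 11 vs 6: take 6 from right. Merged: [1, 2, 4, 6]
Append remaining from left: [11, 11]. Merged: [1, 2, 4, 6, 11, 11]

Final merged array: [1, 2, 4, 6, 11, 11]
Total comparisons: 4

The merged array is [1, 2, 4, 6, 11, 11], requiring 4 comparisons. The merge step runs in O(n) time where n is the total number of elements.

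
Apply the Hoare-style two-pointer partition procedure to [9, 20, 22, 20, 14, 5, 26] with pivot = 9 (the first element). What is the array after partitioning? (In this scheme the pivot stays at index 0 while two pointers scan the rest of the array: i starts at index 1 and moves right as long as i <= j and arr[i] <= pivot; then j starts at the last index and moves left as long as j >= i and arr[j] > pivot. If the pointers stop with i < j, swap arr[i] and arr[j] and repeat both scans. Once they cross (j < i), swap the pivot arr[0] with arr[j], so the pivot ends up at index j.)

Hoare-style two-pointer partition with pivot = 9:

Initial array: [9, 20, 22, 20, 14, 5, 26]

Pointers start at i = 1, j = 6.
i stops at index 1 (arr[1]=20 > 9), j stops at index 5 (arr[5]=5 <= 9): swap arr[1] and arr[5], array becomes [9, 5, 22, 20, 14, 20, 26]
i ends at 2, j ends at 1: the pointers have crossed (j < i), so scanning stops.

Swap pivot arr[0] with arr[1] to place pivot at position 1: [5, 9, 22, 20, 14, 20, 26]
Pivot position: 1

After partitioning with pivot 9, the array becomes [5, 9, 22, 20, 14, 20, 26]. The pivot is placed at index 1. All elements to the left of the pivot are <= 9, and all elements to the right are > 9.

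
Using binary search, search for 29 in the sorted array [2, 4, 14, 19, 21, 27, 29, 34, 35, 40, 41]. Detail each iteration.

Binary search for 29 in [2, 4, 14, 19, 21, 27, 29, 34, 35, 40, 41]:

lo=0, hi=10, mid=5, arr[mid]=27 -> 27 < 29, search right half
lo=6, hi=10, mid=8, arr[mid]=35 -> 35 > 29, search left half
lo=6, hi=7, mid=6, arr[mid]=29 -> Found target at index 6!

Binary search finds 29 at index 6 after 3 comparisons. The search repeatedly halves the search space by comparing with the middle element.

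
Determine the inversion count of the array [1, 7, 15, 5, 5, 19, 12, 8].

Finding inversions in [1, 7, 15, 5, 5, 19, 12, 8]:

(1, 3): arr[1]=7 > arr[3]=5
(1, 4): arr[1]=7 > arr[4]=5
(2, 3): arr[2]=15 > arr[3]=5
(2, 4): arr[2]=15 > arr[4]=5
(2, 6): arr[2]=15 > arr[6]=12
(2, 7): arr[2]=15 > arr[7]=8
(5, 6): arr[5]=19 > arr[6]=12
(5, 7): arr[5]=19 > arr[7]=8
(6, 7): arr[6]=12 > arr[7]=8

Total inversions: 9

The array has 9 inversion(s): (1,3), (1,4), (2,3), (2,4), (2,6), (2,7), (5,6), (5,7), (6,7). Each pair (i,j) satisfies i < j and arr[i] > arr[j].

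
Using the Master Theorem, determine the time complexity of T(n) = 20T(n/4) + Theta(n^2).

Master Theorem for T(n) = 20T(n/4) + O(n^2):

a = 20, b = 4, c = 2
log_b(a) = log_4(20) = 2.1610

Case 1: c = 2 < log_4(20) = 2.1610
T(n) = O(n^(log_4 20))

For T(n) = 20T(n/4) + O(n^2): log_4(20) = 2.1610. This is Case 1 of the Master Theorem (c < log_b(a), work dominated by leaves), giving O(n^(log_4 20)).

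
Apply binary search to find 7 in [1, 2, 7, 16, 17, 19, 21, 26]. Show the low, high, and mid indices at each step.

Binary search for 7 in [1, 2, 7, 16, 17, 19, 21, 26]:

lo=0, hi=7, mid=3, arr[mid]=16 -> 16 > 7, search left half
lo=0, hi=2, mid=1, arr[mid]=2 -> 2 < 7, search right half
lo=2, hi=2, mid=2, arr[mid]=7 -> Found target at index 2!

Binary search finds 7 at index 2 after 3 comparisons. The search repeatedly halves the search space by comparing with the middle element.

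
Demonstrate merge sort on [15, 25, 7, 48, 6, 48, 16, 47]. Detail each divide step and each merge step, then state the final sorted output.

Merge sort trace:

Split: [15, 25, 7, 48, 6, 48, 16, 47] -> [15, 25, 7, 48] and [6, 48, 16, 47]
  Split: [15, 25, 7, 48] -> [15, 25] and [7, 48]
    Split: [15, 25] -> [15] and [25]
    Merge: [15] + [25] -> [15, 25]
    Split: [7, 48] -> [7] and [48]
    Merge: [7] + [48] -> [7, 48]
  Merge: [15, 25] + [7, 48] -> [7, 15, 25, 48]
  Split: [6, 48, 16, 47] -> [6, 48] and [16, 47]
    Split: [6, 48] -> [6] and [48]
    Merge: [6] + [48] -> [6, 48]
    Split: [16, 47] -> [16] and [47]
    Merge: [16] + [47] -> [16, 47]
  Merge: [6, 48] + [16, 47] -> [6, 16, 47, 48]
Merge: [7, 15, 25, 48] + [6, 16, 47, 48] -> [6, 7, 15, 16, 25, 47, 48, 48]

Final sorted array: [6, 7, 15, 16, 25, 47, 48, 48]

The merge sort proceeds by recursively splitting the array and merging sorted halves.
After all merges, the sorted array is [6, 7, 15, 16, 25, 47, 48, 48].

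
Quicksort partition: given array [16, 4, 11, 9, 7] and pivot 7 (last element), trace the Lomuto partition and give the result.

Lomuto partition with pivot = 7:

Initial array: [16, 4, 11, 9, 7]

arr[0]=16 > 7: no swap
arr[1]=4 <= 7: swap with position 0, array becomes [4, 16, 11, 9, 7]
arr[2]=11 > 7: no swap
arr[3]=9 > 7: no swap

Place pivot at position 1: [4, 7, 11, 9, 16]
Pivot position: 1

After partitioning with pivot 7, the array becomes [4, 7, 11, 9, 16]. The pivot is placed at index 1. All elements to the left of the pivot are <= 7, and all elements to the right are > 7.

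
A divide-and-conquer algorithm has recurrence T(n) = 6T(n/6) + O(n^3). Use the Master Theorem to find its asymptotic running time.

Master Theorem for T(n) = 6T(n/6) + O(n^3):

a = 6, b = 6, c = 3
log_b(a) = log_6(6) = 1.0000

Case 3: c = 3 > log_6(6) = 1.0000
T(n) = O(n^3) = O(n^3)

For T(n) = 6T(n/6) + O(n^3): log_6(6) = 1.0000. This is Case 3 of the Master Theorem (c > log_b(a), work dominated by root), giving O(n^3).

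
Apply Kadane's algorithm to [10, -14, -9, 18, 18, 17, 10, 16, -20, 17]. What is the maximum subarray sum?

Using Kadane's algorithm on [10, -14, -9, 18, 18, 17, 10, 16, -20, 17]:

Scanning through the array:
Position 1 (value -14): max_ending_here = -4, max_so_far = 10
Position 2 (value -9): max_ending_here = -9, max_so_far = 10
Position 3 (value 18): max_ending_here = 18, max_so_far = 18
Position 4 (value 18): max_ending_here = 36, max_so_far = 36
Position 5 (value 17): max_ending_here = 53, max_so_far = 53
Position 6 (value 10): max_ending_here = 63, max_so_far = 63
Position 7 (value 16): max_ending_here = 79, max_so_far = 79
Position 8 (value -20): max_ending_here = 59, max_so_far = 79
Position 9 (value 17): max_ending_here = 76, max_so_far = 79

Maximum subarray: [18, 18, 17, 10, 16]
Maximum sum: 79

The maximum subarray is [18, 18, 17, 10, 16] with sum 79. This subarray runs from index 3 to index 7.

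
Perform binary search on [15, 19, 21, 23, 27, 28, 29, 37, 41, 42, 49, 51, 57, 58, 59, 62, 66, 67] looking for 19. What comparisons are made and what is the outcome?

Binary search for 19 in [15, 19, 21, 23, 27, 28, 29, 37, 41, 42, 49, 51, 57, 58, 59, 62, 66, 67]:

lo=0, hi=17, mid=8, arr[mid]=41 -> 41 > 19, search left half
lo=0, hi=7, mid=3, arr[mid]=23 -> 23 > 19, search left half
lo=0, hi=2, mid=1, arr[mid]=19 -> Found target at index 1!

Binary search finds 19 at index 1 after 3 comparisons. The search repeatedly halves the search space by comparing with the middle element.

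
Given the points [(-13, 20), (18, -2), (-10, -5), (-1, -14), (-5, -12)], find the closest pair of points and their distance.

Computing all pairwise distances among 5 points:

d((-13, 20), (18, -2)) = 38.0132
d((-13, 20), (-10, -5)) = 25.1794
d((-13, 20), (-1, -14)) = 36.0555
d((-13, 20), (-5, -12)) = 32.9848
d((18, -2), (-10, -5)) = 28.1603
d((18, -2), (-1, -14)) = 22.4722
d((18, -2), (-5, -12)) = 25.0799
d((-10, -5), (-1, -14)) = 12.7279
d((-10, -5), (-5, -12)) = 8.6023
d((-1, -14), (-5, -12)) = 4.4721 <-- minimum

Closest pair: (-1, -14) and (-5, -12) with distance 4.4721

The closest pair is (-1, -14) and (-5, -12) with Euclidean distance 4.4721. For 5 points, brute-force pairwise comparison is shown above. For large n, the divide-and-conquer algorithm (sort by x, recurse on halves, check the dividing strip) achieves O(n log n).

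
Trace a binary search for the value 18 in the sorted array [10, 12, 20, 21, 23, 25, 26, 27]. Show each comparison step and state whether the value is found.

Binary search for 18 in [10, 12, 20, 21, 23, 25, 26, 27]:

lo=0, hi=7, mid=3, arr[mid]=21 -> 21 > 18, search left half
lo=0, hi=2, mid=1, arr[mid]=12 -> 12 < 18, search right half
lo=2, hi=2, mid=2, arr[mid]=20 -> 20 > 18, search left half
lo=2 > hi=1, target 18 not found

Binary search determines that 18 is not in the array after 3 comparisons. The search space was exhausted without finding the target.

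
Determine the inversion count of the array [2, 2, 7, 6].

Finding inversions in [2, 2, 7, 6]:

(2, 3): arr[2]=7 > arr[3]=6

Total inversions: 1

The array has 1 inversion(s): (2,3). Each pair (i,j) satisfies i < j and arr[i] > arr[j].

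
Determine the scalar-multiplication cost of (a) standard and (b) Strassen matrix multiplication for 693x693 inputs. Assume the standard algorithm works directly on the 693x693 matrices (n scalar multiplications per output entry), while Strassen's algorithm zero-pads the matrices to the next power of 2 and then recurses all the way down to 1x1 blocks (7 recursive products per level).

Matrix multiplication for 693x693 matrices:

Strassen's algorithm requires power-of-2 dimensions. Pad 693x693 to 1024x1024 (next power of 2).

Standard algorithm: 693^3 = 332812557 multiplications
Strassen's algorithm: 7^(log2(1024)) = 7^10 = 282475249 multiplications
Savings: 332812557 - 282475249 = 50337308 multiplications

Standard: 332812557 multiplications (693^3). Strassen: 282475249 multiplications (7^10, after padding to 1024x1024). Strassen reduces 8 recursive multiplications to 7 at each level.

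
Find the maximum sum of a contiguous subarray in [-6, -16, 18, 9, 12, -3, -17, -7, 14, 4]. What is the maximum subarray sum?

Using Kadane's algorithm on [-6, -16, 18, 9, 12, -3, -17, -7, 14, 4]:

Scanning through the array:
Position 1 (value -16): max_ending_here = -16, max_so_far = -6
Position 2 (value 18): max_ending_here = 18, max_so_far = 18
Position 3 (value 9): max_ending_here = 27, max_so_far = 27
Position 4 (value 12): max_ending_here = 39, max_so_far = 39
Position 5 (value -3): max_ending_here = 36, max_so_far = 39
Position 6 (value -17): max_ending_here = 19, max_so_far = 39
Position 7 (value -7): max_ending_here = 12, max_so_far = 39
Position 8 (value 14): max_ending_here = 26, max_so_far = 39
Position 9 (value 4): max_ending_here = 30, max_so_far = 39

Maximum subarray: [18, 9, 12]
Maximum sum: 39

The maximum subarray is [18, 9, 12] with sum 39. This subarray runs from index 2 to index 4.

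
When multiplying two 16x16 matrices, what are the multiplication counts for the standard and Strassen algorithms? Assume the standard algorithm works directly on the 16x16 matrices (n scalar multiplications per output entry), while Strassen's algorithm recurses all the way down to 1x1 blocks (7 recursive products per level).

Matrix multiplication for 16x16 matrices:

Standard algorithm: 16^3 = 4096 multiplications
Strassen's algorithm: 7^(log2(16)) = 7^4 = 2401 multiplications
Savings: 4096 - 2401 = 1695 multiplications

Standard: 4096 multiplications (16^3). Strassen: 2401 multiplications (7^4). Strassen reduces 8 recursive multiplications to 7 at each level.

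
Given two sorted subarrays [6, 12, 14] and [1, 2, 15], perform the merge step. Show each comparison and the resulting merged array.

Merging process:

Compare 6 vs 1: take 1 from right. Merged: [1]
Compare 6 vs 2: take 2 from right. Merged: [1, 2]
Compare 6 vs 15: take 6 from left. Merged: [1, 2, 6]
Compare 12 vs 15: take 12 from left. Merged: [1, 2, 6, 12]
Compare 14 vs 15: take 14 from left. Merged: [1, 2, 6, 12, 14]
Append remaining from right: [15]. Merged: [1, 2, 6, 12, 14, 15]

Final merged array: [1, 2, 6, 12, 14, 15]
Total comparisons: 5

The merged array is [1, 2, 6, 12, 14, 15], requiring 5 comparisons. The merge step runs in O(n) time where n is the total number of elements.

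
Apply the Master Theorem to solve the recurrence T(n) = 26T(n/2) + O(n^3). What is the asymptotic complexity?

Master Theorem for T(n) = 26T(n/2) + O(n^3):

a = 26, b = 2, c = 3
log_b(a) = log_2(26) = 4.7004

Case 1: c = 3 < log_2(26) = 4.7004
T(n) = O(n^(log_2 26))

For T(n) = 26T(n/2) + O(n^3): log_2(26) = 4.7004. This is Case 1 of the Master Theorem (c < log_b(a), work dominated by leaves), giving O(n^(log_2 26)).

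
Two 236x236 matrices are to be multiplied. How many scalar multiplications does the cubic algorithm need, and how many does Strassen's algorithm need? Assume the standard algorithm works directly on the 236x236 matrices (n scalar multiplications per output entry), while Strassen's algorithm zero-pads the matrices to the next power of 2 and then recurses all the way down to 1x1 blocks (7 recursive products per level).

Matrix multiplication for 236x236 matrices:

Strassen's algorithm requires power-of-2 dimensions. Pad 236x236 to 256x256 (next power of 2).

Standard algorithm: 236^3 = 13144256 multiplications
Strassen's algorithm: 7^(log2(256)) = 7^8 = 5764801 multiplications
Savings: 13144256 - 5764801 = 7379455 multiplications

Standard: 13144256 multiplications (236^3). Strassen: 5764801 multiplications (7^8, after padding to 256x256). Strassen reduces 8 recursive multiplications to 7 at each level.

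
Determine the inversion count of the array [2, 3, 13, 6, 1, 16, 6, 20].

Finding inversions in [2, 3, 13, 6, 1, 16, 6, 20]:

(0, 4): arr[0]=2 > arr[4]=1
(1, 4): arr[1]=3 > arr[4]=1
(2, 3): arr[2]=13 > arr[3]=6
(2, 4): arr[2]=13 > arr[4]=1
(2, 6): arr[2]=13 > arr[6]=6
(3, 4): arr[3]=6 > arr[4]=1
(5, 6): arr[5]=16 > arr[6]=6

Total inversions: 7

The array has 7 inversion(s): (0,4), (1,4), (2,3), (2,4), (2,6), (3,4), (5,6). Each pair (i,j) satisfies i < j and arr[i] > arr[j].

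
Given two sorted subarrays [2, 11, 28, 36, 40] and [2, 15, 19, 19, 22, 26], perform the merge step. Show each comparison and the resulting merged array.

Merging process:

Compare 2 vs 2: take 2 from left. Merged: [2]
Compare 11 vs 2: take 2 from right. Merged: [2, 2]
Compare 11 vs 15: take 11 from left. Merged: [2, 2, 11]
Compare 28 vs 15: take 15 from right. Merged: [2, 2, 11, 15]
Compare 28 vs 19: take 19 from right. Merged: [2, 2, 11, 15, 19]
Compare 28 vs 19: take 19 from right. Merged: [2, 2, 11, 15, 19, 19]
Compare 28 vs 22: take 22 from right. Merged: [2, 2, 11, 15, 19, 19, 22]
Compare 28 vs 26: take 26 from right. Merged: [2, 2, 11, 15, 19, 19, 22, 26]
Append remaining from left: [28, 36, 40]. Merged: [2, 2, 11, 15, 19, 19, 22, 26, 28, 36, 40]

Final merged array: [2, 2, 11, 15, 19, 19, 22, 26, 28, 36, 40]
Total comparisons: 8

The merged array is [2, 2, 11, 15, 19, 19, 22, 26, 28, 36, 40], requiring 8 comparisons. The merge step runs in O(n) time where n is the total number of elements.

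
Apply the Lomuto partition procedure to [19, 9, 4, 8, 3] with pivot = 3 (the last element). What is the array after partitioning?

Lomuto partition with pivot = 3:

Initial array: [19, 9, 4, 8, 3]

arr[0]=19 > 3: no swap
arr[1]=9 > 3: no swap
arr[2]=4 > 3: no swap
arr[3]=8 > 3: no swap

Place pivot at position 0: [3, 9, 4, 8, 19]
Pivot position: 0

After partitioning with pivot 3, the array becomes [3, 9, 4, 8, 19]. The pivot is placed at index 0. All elements to the left of the pivot are <= 3, and all elements to the right are > 3.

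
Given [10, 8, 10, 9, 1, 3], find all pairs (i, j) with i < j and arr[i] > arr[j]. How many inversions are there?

Finding inversions in [10, 8, 10, 9, 1, 3]:

(0, 1): arr[0]=10 > arr[1]=8
(0, 3): arr[0]=10 > arr[3]=9
(0, 4): arr[0]=10 > arr[4]=1
(0, 5): arr[0]=10 > arr[5]=3
(1, 4): arr[1]=8 > arr[4]=1
(1, 5): arr[1]=8 > arr[5]=3
(2, 3): arr[2]=10 > arr[3]=9
(2, 4): arr[2]=10 > arr[4]=1
(2, 5): arr[2]=10 > arr[5]=3
(3, 4): arr[3]=9 > arr[4]=1
(3, 5): arr[3]=9 > arr[5]=3

Total inversions: 11

The array has 11 inversion(s): (0,1), (0,3), (0,4), (0,5), (1,4), (1,5), (2,3), (2,4), (2,5), (3,4), (3,5). Each pair (i,j) satisfies i < j and arr[i] > arr[j].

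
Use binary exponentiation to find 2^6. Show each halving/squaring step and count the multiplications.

Computing 2^6 by squaring (build up from 2^1; each line after the first costs one multiplication):

2^1 = 2
2^2 = (2^1)^2 = 2^2 = 4
2^3 = 2 * 2^2 = 2 * 4 = 8
2^6 = (2^3)^2 = 8^2 = 64

Result: 64
Multiplications needed: 3 (3 lines after 2^1)

2^6 = 64. Using exponentiation by squaring, this requires 3 multiplications. The key idea: if the exponent is even, square the half-power; if odd, multiply by the base once.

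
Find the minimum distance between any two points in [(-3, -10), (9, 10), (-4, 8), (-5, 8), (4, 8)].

Computing all pairwise distances among 5 points:

d((-3, -10), (9, 10)) = 23.3238
d((-3, -10), (-4, 8)) = 18.0278
d((-3, -10), (-5, 8)) = 18.1108
d((-3, -10), (4, 8)) = 19.3132
d((9, 10), (-4, 8)) = 13.1529
d((9, 10), (-5, 8)) = 14.1421
d((9, 10), (4, 8)) = 5.3852
d((-4, 8), (-5, 8)) = 1.0 <-- minimum
d((-4, 8), (4, 8)) = 8.0
d((-5, 8), (4, 8)) = 9.0

Closest pair: (-4, 8) and (-5, 8) with distance 1.0

The closest pair is (-4, 8) and (-5, 8) with Euclidean distance 1.0. For 5 points, brute-force pairwise comparison is shown above. For large n, the divide-and-conquer algorithm (sort by x, recurse on halves, check the dividing strip) achieves O(n log n).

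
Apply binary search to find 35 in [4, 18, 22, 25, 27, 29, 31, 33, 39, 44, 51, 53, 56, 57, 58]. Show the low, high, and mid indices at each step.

Binary search for 35 in [4, 18, 22, 25, 27, 29, 31, 33, 39, 44, 51, 53, 56, 57, 58]:

lo=0, hi=14, mid=7, arr[mid]=33 -> 33 < 35, search right half
lo=8, hi=14, mid=11, arr[mid]=53 -> 53 > 35, search left half
lo=8, hi=10, mid=9, arr[mid]=44 -> 44 > 35, search left half
lo=8, hi=8, mid=8, arr[mid]=39 -> 39 > 35, search left half
lo=8 > hi=7, target 35 not found

Binary search determines that 35 is not in the array after 4 comparisons. The search space was exhausted without finding the target.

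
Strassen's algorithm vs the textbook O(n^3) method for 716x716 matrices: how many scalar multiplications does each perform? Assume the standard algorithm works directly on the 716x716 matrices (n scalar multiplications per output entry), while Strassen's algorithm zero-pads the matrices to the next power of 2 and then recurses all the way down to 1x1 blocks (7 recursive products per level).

Matrix multiplication for 716x716 matrices:

Strassen's algorithm requires power-of-2 dimensions. Pad 716x716 to 1024x1024 (next power of 2).

Standard algorithm: 716^3 = 367061696 multiplications
Strassen's algorithm: 7^(log2(1024)) = 7^10 = 282475249 multiplications
Savings: 367061696 - 282475249 = 84586447 multiplications

Standard: 367061696 multiplications (716^3). Strassen: 282475249 multiplications (7^10, after padding to 1024x1024). Strassen reduces 8 recursive multiplications to 7 at each level.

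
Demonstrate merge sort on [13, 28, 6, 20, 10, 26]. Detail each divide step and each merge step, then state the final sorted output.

Merge sort trace:

Split: [13, 28, 6, 20, 10, 26] -> [13, 28, 6] and [20, 10, 26]
  Split: [13, 28, 6] -> [13] and [28, 6]
    Split: [28, 6] -> [28] and [6]
    Merge: [28] + [6] -> [6, 28]
  Merge: [13] + [6, 28] -> [6, 13, 28]
  Split: [20, 10, 26] -> [20] and [10, 26]
    Split: [10, 26] -> [10] and [26]
    Merge: [10] + [26] -> [10, 26]
  Merge: [20] + [10, 26] -> [10, 20, 26]
Merge: [6, 13, 28] + [10, 20, 26] -> [6, 10, 13, 20, 26, 28]

Final sorted array: [6, 10, 13, 20, 26, 28]

The merge sort proceeds by recursively splitting the array and merging sorted halves.
After all merges, the sorted array is [6, 10, 13, 20, 26, 28].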